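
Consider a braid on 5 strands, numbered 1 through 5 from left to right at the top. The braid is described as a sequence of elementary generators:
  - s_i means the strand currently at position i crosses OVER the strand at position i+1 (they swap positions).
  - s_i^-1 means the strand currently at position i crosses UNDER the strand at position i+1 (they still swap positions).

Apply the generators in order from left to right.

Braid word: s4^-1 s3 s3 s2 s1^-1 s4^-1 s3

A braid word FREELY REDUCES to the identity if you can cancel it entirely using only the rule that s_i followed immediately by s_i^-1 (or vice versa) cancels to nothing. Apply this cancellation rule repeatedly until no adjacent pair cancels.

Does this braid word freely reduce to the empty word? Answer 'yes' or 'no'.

Gen 1 (s4^-1): push. Stack: [s4^-1]
Gen 2 (s3): push. Stack: [s4^-1 s3]
Gen 3 (s3): push. Stack: [s4^-1 s3 s3]
Gen 4 (s2): push. Stack: [s4^-1 s3 s3 s2]
Gen 5 (s1^-1): push. Stack: [s4^-1 s3 s3 s2 s1^-1]
Gen 6 (s4^-1): push. Stack: [s4^-1 s3 s3 s2 s1^-1 s4^-1]
Gen 7 (s3): push. Stack: [s4^-1 s3 s3 s2 s1^-1 s4^-1 s3]
Reduced word: s4^-1 s3 s3 s2 s1^-1 s4^-1 s3

Answer: no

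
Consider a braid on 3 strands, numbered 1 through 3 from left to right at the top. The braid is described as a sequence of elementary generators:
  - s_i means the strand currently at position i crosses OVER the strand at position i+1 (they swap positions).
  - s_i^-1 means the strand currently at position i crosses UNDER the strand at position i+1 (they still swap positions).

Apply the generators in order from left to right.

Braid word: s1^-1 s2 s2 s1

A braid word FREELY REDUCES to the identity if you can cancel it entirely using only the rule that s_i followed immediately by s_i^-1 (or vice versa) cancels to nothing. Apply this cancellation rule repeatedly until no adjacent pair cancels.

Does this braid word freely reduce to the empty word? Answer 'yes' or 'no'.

Gen 1 (s1^-1): push. Stack: [s1^-1]
Gen 2 (s2): push. Stack: [s1^-1 s2]
Gen 3 (s2): push. Stack: [s1^-1 s2 s2]
Gen 4 (s1): push. Stack: [s1^-1 s2 s2 s1]
Reduced word: s1^-1 s2 s2 s1

Answer: no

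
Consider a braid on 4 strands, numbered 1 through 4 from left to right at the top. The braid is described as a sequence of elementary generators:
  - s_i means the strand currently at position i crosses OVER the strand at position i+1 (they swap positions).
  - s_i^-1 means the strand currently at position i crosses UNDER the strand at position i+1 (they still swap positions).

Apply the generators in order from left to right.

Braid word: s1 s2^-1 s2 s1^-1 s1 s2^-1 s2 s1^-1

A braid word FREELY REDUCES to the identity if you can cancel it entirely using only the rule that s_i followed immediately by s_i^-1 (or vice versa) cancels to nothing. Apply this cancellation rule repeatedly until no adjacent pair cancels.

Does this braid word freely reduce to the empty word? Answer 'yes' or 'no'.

Gen 1 (s1): push. Stack: [s1]
Gen 2 (s2^-1): push. Stack: [s1 s2^-1]
Gen 3 (s2): cancels prior s2^-1. Stack: [s1]
Gen 4 (s1^-1): cancels prior s1. Stack: []
Gen 5 (s1): push. Stack: [s1]
Gen 6 (s2^-1): push. Stack: [s1 s2^-1]
Gen 7 (s2): cancels prior s2^-1. Stack: [s1]
Gen 8 (s1^-1): cancels prior s1. Stack: []
Reduced word: (empty)

Answer: yes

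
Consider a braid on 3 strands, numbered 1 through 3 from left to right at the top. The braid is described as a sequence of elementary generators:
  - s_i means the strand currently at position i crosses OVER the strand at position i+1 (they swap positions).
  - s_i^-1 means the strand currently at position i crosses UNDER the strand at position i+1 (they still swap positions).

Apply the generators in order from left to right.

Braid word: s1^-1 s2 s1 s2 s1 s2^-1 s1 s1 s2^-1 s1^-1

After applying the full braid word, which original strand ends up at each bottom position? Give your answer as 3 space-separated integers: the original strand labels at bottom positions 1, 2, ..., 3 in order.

Gen 1 (s1^-1): strand 1 crosses under strand 2. Perm now: [2 1 3]
Gen 2 (s2): strand 1 crosses over strand 3. Perm now: [2 3 1]
Gen 3 (s1): strand 2 crosses over strand 3. Perm now: [3 2 1]
Gen 4 (s2): strand 2 crosses over strand 1. Perm now: [3 1 2]
Gen 5 (s1): strand 3 crosses over strand 1. Perm now: [1 3 2]
Gen 6 (s2^-1): strand 3 crosses under strand 2. Perm now: [1 2 3]
Gen 7 (s1): strand 1 crosses over strand 2. Perm now: [2 1 3]
Gen 8 (s1): strand 2 crosses over strand 1. Perm now: [1 2 3]
Gen 9 (s2^-1): strand 2 crosses under strand 3. Perm now: [1 3 2]
Gen 10 (s1^-1): strand 1 crosses under strand 3. Perm now: [3 1 2]

Answer: 3 1 2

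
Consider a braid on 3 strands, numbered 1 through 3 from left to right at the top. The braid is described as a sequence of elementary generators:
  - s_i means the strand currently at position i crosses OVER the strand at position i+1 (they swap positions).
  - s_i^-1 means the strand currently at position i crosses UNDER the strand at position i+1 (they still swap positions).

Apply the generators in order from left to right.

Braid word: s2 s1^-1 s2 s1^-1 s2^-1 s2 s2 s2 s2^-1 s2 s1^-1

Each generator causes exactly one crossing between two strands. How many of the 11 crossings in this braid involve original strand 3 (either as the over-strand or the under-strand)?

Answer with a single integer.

Answer: 10

Derivation:
Gen 1: crossing 2x3. Involves strand 3? yes. Count so far: 1
Gen 2: crossing 1x3. Involves strand 3? yes. Count so far: 2
Gen 3: crossing 1x2. Involves strand 3? no. Count so far: 2
Gen 4: crossing 3x2. Involves strand 3? yes. Count so far: 3
Gen 5: crossing 3x1. Involves strand 3? yes. Count so far: 4
Gen 6: crossing 1x3. Involves strand 3? yes. Count so far: 5
Gen 7: crossing 3x1. Involves strand 3? yes. Count so far: 6
Gen 8: crossing 1x3. Involves strand 3? yes. Count so far: 7
Gen 9: crossing 3x1. Involves strand 3? yes. Count so far: 8
Gen 10: crossing 1x3. Involves strand 3? yes. Count so far: 9
Gen 11: crossing 2x3. Involves strand 3? yes. Count so far: 10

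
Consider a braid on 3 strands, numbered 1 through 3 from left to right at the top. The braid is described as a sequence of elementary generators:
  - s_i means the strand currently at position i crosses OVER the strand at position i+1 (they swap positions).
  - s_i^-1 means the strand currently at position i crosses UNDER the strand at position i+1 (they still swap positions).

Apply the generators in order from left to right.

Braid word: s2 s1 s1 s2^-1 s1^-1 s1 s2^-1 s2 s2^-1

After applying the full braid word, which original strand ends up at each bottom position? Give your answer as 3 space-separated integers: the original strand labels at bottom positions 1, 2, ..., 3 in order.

Gen 1 (s2): strand 2 crosses over strand 3. Perm now: [1 3 2]
Gen 2 (s1): strand 1 crosses over strand 3. Perm now: [3 1 2]
Gen 3 (s1): strand 3 crosses over strand 1. Perm now: [1 3 2]
Gen 4 (s2^-1): strand 3 crosses under strand 2. Perm now: [1 2 3]
Gen 5 (s1^-1): strand 1 crosses under strand 2. Perm now: [2 1 3]
Gen 6 (s1): strand 2 crosses over strand 1. Perm now: [1 2 3]
Gen 7 (s2^-1): strand 2 crosses under strand 3. Perm now: [1 3 2]
Gen 8 (s2): strand 3 crosses over strand 2. Perm now: [1 2 3]
Gen 9 (s2^-1): strand 2 crosses under strand 3. Perm now: [1 3 2]

Answer: 1 3 2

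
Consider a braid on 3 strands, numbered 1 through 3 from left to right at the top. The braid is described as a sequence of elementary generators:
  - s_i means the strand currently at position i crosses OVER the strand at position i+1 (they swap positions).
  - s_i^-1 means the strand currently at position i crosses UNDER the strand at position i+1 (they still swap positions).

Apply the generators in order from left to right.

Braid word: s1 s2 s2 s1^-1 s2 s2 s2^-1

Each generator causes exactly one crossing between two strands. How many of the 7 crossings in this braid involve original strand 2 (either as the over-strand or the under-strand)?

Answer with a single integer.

Gen 1: crossing 1x2. Involves strand 2? yes. Count so far: 1
Gen 2: crossing 1x3. Involves strand 2? no. Count so far: 1
Gen 3: crossing 3x1. Involves strand 2? no. Count so far: 1
Gen 4: crossing 2x1. Involves strand 2? yes. Count so far: 2
Gen 5: crossing 2x3. Involves strand 2? yes. Count so far: 3
Gen 6: crossing 3x2. Involves strand 2? yes. Count so far: 4
Gen 7: crossing 2x3. Involves strand 2? yes. Count so far: 5

Answer: 5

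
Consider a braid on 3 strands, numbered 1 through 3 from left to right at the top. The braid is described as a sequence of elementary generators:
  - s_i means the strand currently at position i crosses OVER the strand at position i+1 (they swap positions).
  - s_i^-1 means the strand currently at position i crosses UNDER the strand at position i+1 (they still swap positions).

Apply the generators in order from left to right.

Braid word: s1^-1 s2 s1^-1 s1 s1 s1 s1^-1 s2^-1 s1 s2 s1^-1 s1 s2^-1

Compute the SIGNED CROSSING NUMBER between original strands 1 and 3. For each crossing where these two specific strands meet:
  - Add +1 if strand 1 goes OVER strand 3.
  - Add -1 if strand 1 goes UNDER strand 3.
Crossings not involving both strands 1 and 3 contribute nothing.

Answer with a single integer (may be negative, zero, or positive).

Gen 1: crossing 1x2. Both 1&3? no. Sum: 0
Gen 2: 1 over 3. Both 1&3? yes. Contrib: +1. Sum: 1
Gen 3: crossing 2x3. Both 1&3? no. Sum: 1
Gen 4: crossing 3x2. Both 1&3? no. Sum: 1
Gen 5: crossing 2x3. Both 1&3? no. Sum: 1
Gen 6: crossing 3x2. Both 1&3? no. Sum: 1
Gen 7: crossing 2x3. Both 1&3? no. Sum: 1
Gen 8: crossing 2x1. Both 1&3? no. Sum: 1
Gen 9: 3 over 1. Both 1&3? yes. Contrib: -1. Sum: 0
Gen 10: crossing 3x2. Both 1&3? no. Sum: 0
Gen 11: crossing 1x2. Both 1&3? no. Sum: 0
Gen 12: crossing 2x1. Both 1&3? no. Sum: 0
Gen 13: crossing 2x3. Both 1&3? no. Sum: 0

Answer: 0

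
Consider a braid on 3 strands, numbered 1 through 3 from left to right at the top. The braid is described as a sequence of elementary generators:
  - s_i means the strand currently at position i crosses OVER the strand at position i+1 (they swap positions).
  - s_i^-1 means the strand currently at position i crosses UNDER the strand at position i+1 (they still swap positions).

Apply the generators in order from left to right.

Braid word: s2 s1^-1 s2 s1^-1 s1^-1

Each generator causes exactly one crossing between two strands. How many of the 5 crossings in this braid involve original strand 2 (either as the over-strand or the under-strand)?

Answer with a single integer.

Answer: 4

Derivation:
Gen 1: crossing 2x3. Involves strand 2? yes. Count so far: 1
Gen 2: crossing 1x3. Involves strand 2? no. Count so far: 1
Gen 3: crossing 1x2. Involves strand 2? yes. Count so far: 2
Gen 4: crossing 3x2. Involves strand 2? yes. Count so far: 3
Gen 5: crossing 2x3. Involves strand 2? yes. Count so far: 4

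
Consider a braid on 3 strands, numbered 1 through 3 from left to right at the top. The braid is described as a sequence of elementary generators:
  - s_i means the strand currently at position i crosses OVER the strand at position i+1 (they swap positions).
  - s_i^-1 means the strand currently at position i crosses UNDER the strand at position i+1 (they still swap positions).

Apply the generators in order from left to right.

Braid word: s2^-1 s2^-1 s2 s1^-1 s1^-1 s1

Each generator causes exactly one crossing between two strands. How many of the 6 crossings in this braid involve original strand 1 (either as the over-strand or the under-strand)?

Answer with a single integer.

Answer: 3

Derivation:
Gen 1: crossing 2x3. Involves strand 1? no. Count so far: 0
Gen 2: crossing 3x2. Involves strand 1? no. Count so far: 0
Gen 3: crossing 2x3. Involves strand 1? no. Count so far: 0
Gen 4: crossing 1x3. Involves strand 1? yes. Count so far: 1
Gen 5: crossing 3x1. Involves strand 1? yes. Count so far: 2
Gen 6: crossing 1x3. Involves strand 1? yes. Count so far: 3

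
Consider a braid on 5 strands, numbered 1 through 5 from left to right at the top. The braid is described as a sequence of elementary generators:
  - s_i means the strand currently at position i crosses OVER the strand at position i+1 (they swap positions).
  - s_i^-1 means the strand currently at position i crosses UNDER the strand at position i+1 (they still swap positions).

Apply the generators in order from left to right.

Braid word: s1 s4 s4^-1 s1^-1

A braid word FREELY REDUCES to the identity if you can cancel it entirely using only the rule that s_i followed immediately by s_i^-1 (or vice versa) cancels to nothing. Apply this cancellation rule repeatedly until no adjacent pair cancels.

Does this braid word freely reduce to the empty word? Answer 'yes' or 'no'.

Gen 1 (s1): push. Stack: [s1]
Gen 2 (s4): push. Stack: [s1 s4]
Gen 3 (s4^-1): cancels prior s4. Stack: [s1]
Gen 4 (s1^-1): cancels prior s1. Stack: []
Reduced word: (empty)

Answer: yes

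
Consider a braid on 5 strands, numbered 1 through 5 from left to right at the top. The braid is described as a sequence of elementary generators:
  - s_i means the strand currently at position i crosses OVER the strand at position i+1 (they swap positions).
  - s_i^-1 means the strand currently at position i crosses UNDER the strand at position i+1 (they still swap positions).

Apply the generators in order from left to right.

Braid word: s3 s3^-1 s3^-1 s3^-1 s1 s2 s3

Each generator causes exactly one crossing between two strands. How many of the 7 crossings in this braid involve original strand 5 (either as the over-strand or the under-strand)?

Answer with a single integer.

Answer: 0

Derivation:
Gen 1: crossing 3x4. Involves strand 5? no. Count so far: 0
Gen 2: crossing 4x3. Involves strand 5? no. Count so far: 0
Gen 3: crossing 3x4. Involves strand 5? no. Count so far: 0
Gen 4: crossing 4x3. Involves strand 5? no. Count so far: 0
Gen 5: crossing 1x2. Involves strand 5? no. Count so far: 0
Gen 6: crossing 1x3. Involves strand 5? no. Count so far: 0
Gen 7: crossing 1x4. Involves strand 5? no. Count so far: 0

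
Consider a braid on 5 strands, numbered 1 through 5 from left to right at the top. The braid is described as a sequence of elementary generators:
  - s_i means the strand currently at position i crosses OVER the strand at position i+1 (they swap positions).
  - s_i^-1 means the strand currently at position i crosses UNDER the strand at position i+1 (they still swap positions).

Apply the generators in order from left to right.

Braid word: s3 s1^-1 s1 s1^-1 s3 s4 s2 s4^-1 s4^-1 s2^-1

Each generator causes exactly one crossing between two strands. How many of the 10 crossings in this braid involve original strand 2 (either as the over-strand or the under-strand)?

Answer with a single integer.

Gen 1: crossing 3x4. Involves strand 2? no. Count so far: 0
Gen 2: crossing 1x2. Involves strand 2? yes. Count so far: 1
Gen 3: crossing 2x1. Involves strand 2? yes. Count so far: 2
Gen 4: crossing 1x2. Involves strand 2? yes. Count so far: 3
Gen 5: crossing 4x3. Involves strand 2? no. Count so far: 3
Gen 6: crossing 4x5. Involves strand 2? no. Count so far: 3
Gen 7: crossing 1x3. Involves strand 2? no. Count so far: 3
Gen 8: crossing 5x4. Involves strand 2? no. Count so far: 3
Gen 9: crossing 4x5. Involves strand 2? no. Count so far: 3
Gen 10: crossing 3x1. Involves strand 2? no. Count so far: 3

Answer: 3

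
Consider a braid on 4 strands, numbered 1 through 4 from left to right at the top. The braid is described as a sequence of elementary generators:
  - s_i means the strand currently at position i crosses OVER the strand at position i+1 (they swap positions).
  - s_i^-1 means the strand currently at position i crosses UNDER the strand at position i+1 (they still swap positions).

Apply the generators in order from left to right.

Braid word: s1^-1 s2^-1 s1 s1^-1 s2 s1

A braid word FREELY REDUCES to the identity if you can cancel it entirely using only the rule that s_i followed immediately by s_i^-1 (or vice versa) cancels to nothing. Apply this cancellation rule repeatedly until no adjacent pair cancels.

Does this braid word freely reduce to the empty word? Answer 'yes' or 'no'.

Gen 1 (s1^-1): push. Stack: [s1^-1]
Gen 2 (s2^-1): push. Stack: [s1^-1 s2^-1]
Gen 3 (s1): push. Stack: [s1^-1 s2^-1 s1]
Gen 4 (s1^-1): cancels prior s1. Stack: [s1^-1 s2^-1]
Gen 5 (s2): cancels prior s2^-1. Stack: [s1^-1]
Gen 6 (s1): cancels prior s1^-1. Stack: []
Reduced word: (empty)

Answer: yes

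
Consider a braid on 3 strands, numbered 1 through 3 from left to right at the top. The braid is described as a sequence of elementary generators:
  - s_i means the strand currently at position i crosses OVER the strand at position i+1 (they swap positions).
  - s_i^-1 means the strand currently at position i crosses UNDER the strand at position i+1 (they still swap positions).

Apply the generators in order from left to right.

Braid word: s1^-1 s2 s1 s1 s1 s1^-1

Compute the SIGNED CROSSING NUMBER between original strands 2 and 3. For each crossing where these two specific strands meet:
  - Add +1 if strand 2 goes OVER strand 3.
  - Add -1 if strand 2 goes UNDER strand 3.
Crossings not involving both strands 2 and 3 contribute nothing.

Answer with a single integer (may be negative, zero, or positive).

Answer: 2

Derivation:
Gen 1: crossing 1x2. Both 2&3? no. Sum: 0
Gen 2: crossing 1x3. Both 2&3? no. Sum: 0
Gen 3: 2 over 3. Both 2&3? yes. Contrib: +1. Sum: 1
Gen 4: 3 over 2. Both 2&3? yes. Contrib: -1. Sum: 0
Gen 5: 2 over 3. Both 2&3? yes. Contrib: +1. Sum: 1
Gen 6: 3 under 2. Both 2&3? yes. Contrib: +1. Sum: 2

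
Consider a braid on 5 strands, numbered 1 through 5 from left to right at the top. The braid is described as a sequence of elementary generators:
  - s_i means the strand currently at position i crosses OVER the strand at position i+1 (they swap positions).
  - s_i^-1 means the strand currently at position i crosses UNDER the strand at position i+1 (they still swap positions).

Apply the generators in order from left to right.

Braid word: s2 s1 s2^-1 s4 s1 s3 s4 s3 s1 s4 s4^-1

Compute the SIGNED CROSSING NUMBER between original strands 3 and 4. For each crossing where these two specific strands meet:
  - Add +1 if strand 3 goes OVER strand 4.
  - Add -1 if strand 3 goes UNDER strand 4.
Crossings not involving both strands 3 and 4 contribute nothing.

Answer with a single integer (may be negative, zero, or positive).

Gen 1: crossing 2x3. Both 3&4? no. Sum: 0
Gen 2: crossing 1x3. Both 3&4? no. Sum: 0
Gen 3: crossing 1x2. Both 3&4? no. Sum: 0
Gen 4: crossing 4x5. Both 3&4? no. Sum: 0
Gen 5: crossing 3x2. Both 3&4? no. Sum: 0
Gen 6: crossing 1x5. Both 3&4? no. Sum: 0
Gen 7: crossing 1x4. Both 3&4? no. Sum: 0
Gen 8: crossing 5x4. Both 3&4? no. Sum: 0
Gen 9: crossing 2x3. Both 3&4? no. Sum: 0
Gen 10: crossing 5x1. Both 3&4? no. Sum: 0
Gen 11: crossing 1x5. Both 3&4? no. Sum: 0

Answer: 0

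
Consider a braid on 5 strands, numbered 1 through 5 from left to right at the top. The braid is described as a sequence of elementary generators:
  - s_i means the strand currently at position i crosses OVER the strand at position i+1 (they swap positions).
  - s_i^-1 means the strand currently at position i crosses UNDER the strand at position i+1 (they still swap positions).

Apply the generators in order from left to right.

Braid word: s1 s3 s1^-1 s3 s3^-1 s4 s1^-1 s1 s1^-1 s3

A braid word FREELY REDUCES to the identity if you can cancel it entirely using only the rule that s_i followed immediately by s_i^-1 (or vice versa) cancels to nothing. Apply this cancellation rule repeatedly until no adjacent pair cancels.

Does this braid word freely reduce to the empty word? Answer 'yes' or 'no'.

Gen 1 (s1): push. Stack: [s1]
Gen 2 (s3): push. Stack: [s1 s3]
Gen 3 (s1^-1): push. Stack: [s1 s3 s1^-1]
Gen 4 (s3): push. Stack: [s1 s3 s1^-1 s3]
Gen 5 (s3^-1): cancels prior s3. Stack: [s1 s3 s1^-1]
Gen 6 (s4): push. Stack: [s1 s3 s1^-1 s4]
Gen 7 (s1^-1): push. Stack: [s1 s3 s1^-1 s4 s1^-1]
Gen 8 (s1): cancels prior s1^-1. Stack: [s1 s3 s1^-1 s4]
Gen 9 (s1^-1): push. Stack: [s1 s3 s1^-1 s4 s1^-1]
Gen 10 (s3): push. Stack: [s1 s3 s1^-1 s4 s1^-1 s3]
Reduced word: s1 s3 s1^-1 s4 s1^-1 s3

Answer: no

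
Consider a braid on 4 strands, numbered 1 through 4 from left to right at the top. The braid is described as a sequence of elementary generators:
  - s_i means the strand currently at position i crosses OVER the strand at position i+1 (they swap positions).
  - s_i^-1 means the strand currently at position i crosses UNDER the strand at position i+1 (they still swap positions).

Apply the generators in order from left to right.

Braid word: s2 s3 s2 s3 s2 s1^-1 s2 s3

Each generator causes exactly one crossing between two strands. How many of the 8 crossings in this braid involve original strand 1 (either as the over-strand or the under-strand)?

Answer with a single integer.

Answer: 3

Derivation:
Gen 1: crossing 2x3. Involves strand 1? no. Count so far: 0
Gen 2: crossing 2x4. Involves strand 1? no. Count so far: 0
Gen 3: crossing 3x4. Involves strand 1? no. Count so far: 0
Gen 4: crossing 3x2. Involves strand 1? no. Count so far: 0
Gen 5: crossing 4x2. Involves strand 1? no. Count so far: 0
Gen 6: crossing 1x2. Involves strand 1? yes. Count so far: 1
Gen 7: crossing 1x4. Involves strand 1? yes. Count so far: 2
Gen 8: crossing 1x3. Involves strand 1? yes. Count so far: 3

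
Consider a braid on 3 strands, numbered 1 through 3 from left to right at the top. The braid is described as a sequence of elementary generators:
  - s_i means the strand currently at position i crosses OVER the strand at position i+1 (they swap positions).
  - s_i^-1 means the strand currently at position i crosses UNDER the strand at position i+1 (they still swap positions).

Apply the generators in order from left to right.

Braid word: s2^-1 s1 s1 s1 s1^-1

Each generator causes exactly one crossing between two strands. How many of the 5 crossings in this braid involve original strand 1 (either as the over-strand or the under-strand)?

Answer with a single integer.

Answer: 4

Derivation:
Gen 1: crossing 2x3. Involves strand 1? no. Count so far: 0
Gen 2: crossing 1x3. Involves strand 1? yes. Count so far: 1
Gen 3: crossing 3x1. Involves strand 1? yes. Count so far: 2
Gen 4: crossing 1x3. Involves strand 1? yes. Count so far: 3
Gen 5: crossing 3x1. Involves strand 1? yes. Count so far: 4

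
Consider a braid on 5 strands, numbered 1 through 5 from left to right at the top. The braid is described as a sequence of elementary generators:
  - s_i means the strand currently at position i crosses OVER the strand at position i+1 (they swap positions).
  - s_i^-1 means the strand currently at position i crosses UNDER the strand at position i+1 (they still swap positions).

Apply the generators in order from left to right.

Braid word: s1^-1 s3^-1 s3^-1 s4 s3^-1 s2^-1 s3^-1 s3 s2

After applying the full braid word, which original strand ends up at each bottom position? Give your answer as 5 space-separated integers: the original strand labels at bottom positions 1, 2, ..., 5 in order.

Answer: 2 1 5 3 4

Derivation:
Gen 1 (s1^-1): strand 1 crosses under strand 2. Perm now: [2 1 3 4 5]
Gen 2 (s3^-1): strand 3 crosses under strand 4. Perm now: [2 1 4 3 5]
Gen 3 (s3^-1): strand 4 crosses under strand 3. Perm now: [2 1 3 4 5]
Gen 4 (s4): strand 4 crosses over strand 5. Perm now: [2 1 3 5 4]
Gen 5 (s3^-1): strand 3 crosses under strand 5. Perm now: [2 1 5 3 4]
Gen 6 (s2^-1): strand 1 crosses under strand 5. Perm now: [2 5 1 3 4]
Gen 7 (s3^-1): strand 1 crosses under strand 3. Perm now: [2 5 3 1 4]
Gen 8 (s3): strand 3 crosses over strand 1. Perm now: [2 5 1 3 4]
Gen 9 (s2): strand 5 crosses over strand 1. Perm now: [2 1 5 3 4]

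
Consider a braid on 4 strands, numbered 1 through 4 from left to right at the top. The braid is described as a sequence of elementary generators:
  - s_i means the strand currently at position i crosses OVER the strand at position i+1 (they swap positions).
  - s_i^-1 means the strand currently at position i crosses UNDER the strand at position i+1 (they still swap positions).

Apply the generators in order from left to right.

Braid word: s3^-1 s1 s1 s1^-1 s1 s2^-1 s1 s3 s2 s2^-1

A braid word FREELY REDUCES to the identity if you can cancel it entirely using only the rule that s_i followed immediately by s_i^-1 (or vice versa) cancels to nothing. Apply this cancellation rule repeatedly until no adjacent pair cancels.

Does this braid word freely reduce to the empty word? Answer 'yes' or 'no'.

Answer: no

Derivation:
Gen 1 (s3^-1): push. Stack: [s3^-1]
Gen 2 (s1): push. Stack: [s3^-1 s1]
Gen 3 (s1): push. Stack: [s3^-1 s1 s1]
Gen 4 (s1^-1): cancels prior s1. Stack: [s3^-1 s1]
Gen 5 (s1): push. Stack: [s3^-1 s1 s1]
Gen 6 (s2^-1): push. Stack: [s3^-1 s1 s1 s2^-1]
Gen 7 (s1): push. Stack: [s3^-1 s1 s1 s2^-1 s1]
Gen 8 (s3): push. Stack: [s3^-1 s1 s1 s2^-1 s1 s3]
Gen 9 (s2): push. Stack: [s3^-1 s1 s1 s2^-1 s1 s3 s2]
Gen 10 (s2^-1): cancels prior s2. Stack: [s3^-1 s1 s1 s2^-1 s1 s3]
Reduced word: s3^-1 s1 s1 s2^-1 s1 s3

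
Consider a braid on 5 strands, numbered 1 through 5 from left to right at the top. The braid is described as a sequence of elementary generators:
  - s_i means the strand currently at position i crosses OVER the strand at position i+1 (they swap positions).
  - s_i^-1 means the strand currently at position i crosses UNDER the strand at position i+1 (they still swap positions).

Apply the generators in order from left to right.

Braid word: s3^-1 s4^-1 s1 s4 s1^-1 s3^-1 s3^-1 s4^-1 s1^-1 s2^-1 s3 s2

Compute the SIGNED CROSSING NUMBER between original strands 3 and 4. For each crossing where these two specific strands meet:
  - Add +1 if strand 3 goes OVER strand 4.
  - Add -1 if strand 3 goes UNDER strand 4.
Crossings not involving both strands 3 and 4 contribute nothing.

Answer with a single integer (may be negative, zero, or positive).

Answer: -1

Derivation:
Gen 1: 3 under 4. Both 3&4? yes. Contrib: -1. Sum: -1
Gen 2: crossing 3x5. Both 3&4? no. Sum: -1
Gen 3: crossing 1x2. Both 3&4? no. Sum: -1
Gen 4: crossing 5x3. Both 3&4? no. Sum: -1
Gen 5: crossing 2x1. Both 3&4? no. Sum: -1
Gen 6: 4 under 3. Both 3&4? yes. Contrib: +1. Sum: 0
Gen 7: 3 under 4. Both 3&4? yes. Contrib: -1. Sum: -1
Gen 8: crossing 3x5. Both 3&4? no. Sum: -1
Gen 9: crossing 1x2. Both 3&4? no. Sum: -1
Gen 10: crossing 1x4. Both 3&4? no. Sum: -1
Gen 11: crossing 1x5. Both 3&4? no. Sum: -1
Gen 12: crossing 4x5. Both 3&4? no. Sum: -1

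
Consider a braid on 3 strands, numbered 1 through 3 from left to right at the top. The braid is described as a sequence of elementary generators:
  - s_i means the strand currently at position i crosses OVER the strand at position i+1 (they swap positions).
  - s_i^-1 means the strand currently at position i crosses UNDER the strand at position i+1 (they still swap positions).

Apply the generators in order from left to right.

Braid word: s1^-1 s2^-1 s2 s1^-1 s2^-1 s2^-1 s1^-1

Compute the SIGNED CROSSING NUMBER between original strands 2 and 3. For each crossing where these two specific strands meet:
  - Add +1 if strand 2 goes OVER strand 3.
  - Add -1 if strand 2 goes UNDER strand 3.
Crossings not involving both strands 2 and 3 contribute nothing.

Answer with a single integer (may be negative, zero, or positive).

Answer: 0

Derivation:
Gen 1: crossing 1x2. Both 2&3? no. Sum: 0
Gen 2: crossing 1x3. Both 2&3? no. Sum: 0
Gen 3: crossing 3x1. Both 2&3? no. Sum: 0
Gen 4: crossing 2x1. Both 2&3? no. Sum: 0
Gen 5: 2 under 3. Both 2&3? yes. Contrib: -1. Sum: -1
Gen 6: 3 under 2. Both 2&3? yes. Contrib: +1. Sum: 0
Gen 7: crossing 1x2. Both 2&3? no. Sum: 0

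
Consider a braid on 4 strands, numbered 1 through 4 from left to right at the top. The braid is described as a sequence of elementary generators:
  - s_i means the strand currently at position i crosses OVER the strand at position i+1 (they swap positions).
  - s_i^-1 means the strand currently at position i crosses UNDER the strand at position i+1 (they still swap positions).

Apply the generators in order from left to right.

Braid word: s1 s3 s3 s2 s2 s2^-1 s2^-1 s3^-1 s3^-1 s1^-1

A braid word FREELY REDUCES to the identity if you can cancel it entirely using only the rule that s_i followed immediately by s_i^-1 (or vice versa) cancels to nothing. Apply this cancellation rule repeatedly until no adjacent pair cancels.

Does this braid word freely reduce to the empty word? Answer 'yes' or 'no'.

Gen 1 (s1): push. Stack: [s1]
Gen 2 (s3): push. Stack: [s1 s3]
Gen 3 (s3): push. Stack: [s1 s3 s3]
Gen 4 (s2): push. Stack: [s1 s3 s3 s2]
Gen 5 (s2): push. Stack: [s1 s3 s3 s2 s2]
Gen 6 (s2^-1): cancels prior s2. Stack: [s1 s3 s3 s2]
Gen 7 (s2^-1): cancels prior s2. Stack: [s1 s3 s3]
Gen 8 (s3^-1): cancels prior s3. Stack: [s1 s3]
Gen 9 (s3^-1): cancels prior s3. Stack: [s1]
Gen 10 (s1^-1): cancels prior s1. Stack: []
Reduced word: (empty)

Answer: yes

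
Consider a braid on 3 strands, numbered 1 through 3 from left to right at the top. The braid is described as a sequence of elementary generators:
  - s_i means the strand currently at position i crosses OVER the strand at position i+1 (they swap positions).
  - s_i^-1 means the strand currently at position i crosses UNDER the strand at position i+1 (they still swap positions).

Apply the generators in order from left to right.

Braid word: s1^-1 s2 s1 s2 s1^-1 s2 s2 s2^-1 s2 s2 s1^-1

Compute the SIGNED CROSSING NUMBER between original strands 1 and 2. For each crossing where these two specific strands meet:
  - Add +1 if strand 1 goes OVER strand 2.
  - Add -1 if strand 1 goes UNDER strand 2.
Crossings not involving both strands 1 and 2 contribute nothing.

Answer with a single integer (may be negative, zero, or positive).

Gen 1: 1 under 2. Both 1&2? yes. Contrib: -1. Sum: -1
Gen 2: crossing 1x3. Both 1&2? no. Sum: -1
Gen 3: crossing 2x3. Both 1&2? no. Sum: -1
Gen 4: 2 over 1. Both 1&2? yes. Contrib: -1. Sum: -2
Gen 5: crossing 3x1. Both 1&2? no. Sum: -2
Gen 6: crossing 3x2. Both 1&2? no. Sum: -2
Gen 7: crossing 2x3. Both 1&2? no. Sum: -2
Gen 8: crossing 3x2. Both 1&2? no. Sum: -2
Gen 9: crossing 2x3. Both 1&2? no. Sum: -2
Gen 10: crossing 3x2. Both 1&2? no. Sum: -2
Gen 11: 1 under 2. Both 1&2? yes. Contrib: -1. Sum: -3

Answer: -3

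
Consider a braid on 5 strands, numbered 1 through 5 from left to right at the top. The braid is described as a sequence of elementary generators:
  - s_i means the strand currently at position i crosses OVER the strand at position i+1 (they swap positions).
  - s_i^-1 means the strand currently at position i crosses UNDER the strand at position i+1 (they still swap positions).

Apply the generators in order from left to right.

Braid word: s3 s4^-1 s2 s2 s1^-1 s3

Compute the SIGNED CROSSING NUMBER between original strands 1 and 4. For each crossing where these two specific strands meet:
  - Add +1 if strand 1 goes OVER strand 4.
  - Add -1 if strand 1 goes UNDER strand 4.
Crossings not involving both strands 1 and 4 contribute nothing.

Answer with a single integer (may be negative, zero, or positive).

Answer: 0

Derivation:
Gen 1: crossing 3x4. Both 1&4? no. Sum: 0
Gen 2: crossing 3x5. Both 1&4? no. Sum: 0
Gen 3: crossing 2x4. Both 1&4? no. Sum: 0
Gen 4: crossing 4x2. Both 1&4? no. Sum: 0
Gen 5: crossing 1x2. Both 1&4? no. Sum: 0
Gen 6: crossing 4x5. Both 1&4? no. Sum: 0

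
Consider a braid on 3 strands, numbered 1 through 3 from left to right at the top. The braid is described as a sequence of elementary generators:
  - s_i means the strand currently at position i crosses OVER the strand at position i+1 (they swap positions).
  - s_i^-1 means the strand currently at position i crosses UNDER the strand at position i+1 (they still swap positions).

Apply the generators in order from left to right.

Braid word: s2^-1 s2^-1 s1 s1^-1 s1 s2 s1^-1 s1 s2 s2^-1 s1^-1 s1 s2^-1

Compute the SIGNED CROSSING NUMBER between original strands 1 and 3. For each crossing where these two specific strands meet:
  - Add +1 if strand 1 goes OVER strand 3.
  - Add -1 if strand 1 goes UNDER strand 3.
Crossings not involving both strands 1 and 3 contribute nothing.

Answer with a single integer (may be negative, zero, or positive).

Gen 1: crossing 2x3. Both 1&3? no. Sum: 0
Gen 2: crossing 3x2. Both 1&3? no. Sum: 0
Gen 3: crossing 1x2. Both 1&3? no. Sum: 0
Gen 4: crossing 2x1. Both 1&3? no. Sum: 0
Gen 5: crossing 1x2. Both 1&3? no. Sum: 0
Gen 6: 1 over 3. Both 1&3? yes. Contrib: +1. Sum: 1
Gen 7: crossing 2x3. Both 1&3? no. Sum: 1
Gen 8: crossing 3x2. Both 1&3? no. Sum: 1
Gen 9: 3 over 1. Both 1&3? yes. Contrib: -1. Sum: 0
Gen 10: 1 under 3. Both 1&3? yes. Contrib: -1. Sum: -1
Gen 11: crossing 2x3. Both 1&3? no. Sum: -1
Gen 12: crossing 3x2. Both 1&3? no. Sum: -1
Gen 13: 3 under 1. Both 1&3? yes. Contrib: +1. Sum: 0

Answer: 0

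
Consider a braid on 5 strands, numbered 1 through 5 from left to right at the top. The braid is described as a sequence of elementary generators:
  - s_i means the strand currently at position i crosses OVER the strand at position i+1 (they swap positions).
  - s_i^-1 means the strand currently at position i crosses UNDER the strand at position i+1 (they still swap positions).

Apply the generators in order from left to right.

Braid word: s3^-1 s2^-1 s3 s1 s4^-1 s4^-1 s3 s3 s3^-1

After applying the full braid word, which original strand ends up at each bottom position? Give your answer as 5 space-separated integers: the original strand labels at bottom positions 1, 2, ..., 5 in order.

Answer: 4 1 2 3 5

Derivation:
Gen 1 (s3^-1): strand 3 crosses under strand 4. Perm now: [1 2 4 3 5]
Gen 2 (s2^-1): strand 2 crosses under strand 4. Perm now: [1 4 2 3 5]
Gen 3 (s3): strand 2 crosses over strand 3. Perm now: [1 4 3 2 5]
Gen 4 (s1): strand 1 crosses over strand 4. Perm now: [4 1 3 2 5]
Gen 5 (s4^-1): strand 2 crosses under strand 5. Perm now: [4 1 3 5 2]
Gen 6 (s4^-1): strand 5 crosses under strand 2. Perm now: [4 1 3 2 5]
Gen 7 (s3): strand 3 crosses over strand 2. Perm now: [4 1 2 3 5]
Gen 8 (s3): strand 2 crosses over strand 3. Perm now: [4 1 3 2 5]
Gen 9 (s3^-1): strand 3 crosses under strand 2. Perm now: [4 1 2 3 5]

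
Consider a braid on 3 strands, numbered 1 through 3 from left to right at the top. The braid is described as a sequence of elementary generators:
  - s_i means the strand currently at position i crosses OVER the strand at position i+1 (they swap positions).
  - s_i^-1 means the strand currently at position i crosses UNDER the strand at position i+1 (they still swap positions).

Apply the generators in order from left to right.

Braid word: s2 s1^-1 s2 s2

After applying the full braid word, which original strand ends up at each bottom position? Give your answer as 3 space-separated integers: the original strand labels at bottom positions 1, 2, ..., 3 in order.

Answer: 3 1 2

Derivation:
Gen 1 (s2): strand 2 crosses over strand 3. Perm now: [1 3 2]
Gen 2 (s1^-1): strand 1 crosses under strand 3. Perm now: [3 1 2]
Gen 3 (s2): strand 1 crosses over strand 2. Perm now: [3 2 1]
Gen 4 (s2): strand 2 crosses over strand 1. Perm now: [3 1 2]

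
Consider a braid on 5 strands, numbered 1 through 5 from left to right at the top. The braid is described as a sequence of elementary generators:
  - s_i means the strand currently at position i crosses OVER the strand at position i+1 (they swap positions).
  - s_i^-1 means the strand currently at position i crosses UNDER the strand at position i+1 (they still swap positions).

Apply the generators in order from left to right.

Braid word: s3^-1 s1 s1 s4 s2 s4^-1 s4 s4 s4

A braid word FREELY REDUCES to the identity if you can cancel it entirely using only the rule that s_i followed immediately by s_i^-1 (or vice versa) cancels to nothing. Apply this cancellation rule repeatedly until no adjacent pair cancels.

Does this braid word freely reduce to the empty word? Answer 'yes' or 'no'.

Gen 1 (s3^-1): push. Stack: [s3^-1]
Gen 2 (s1): push. Stack: [s3^-1 s1]
Gen 3 (s1): push. Stack: [s3^-1 s1 s1]
Gen 4 (s4): push. Stack: [s3^-1 s1 s1 s4]
Gen 5 (s2): push. Stack: [s3^-1 s1 s1 s4 s2]
Gen 6 (s4^-1): push. Stack: [s3^-1 s1 s1 s4 s2 s4^-1]
Gen 7 (s4): cancels prior s4^-1. Stack: [s3^-1 s1 s1 s4 s2]
Gen 8 (s4): push. Stack: [s3^-1 s1 s1 s4 s2 s4]
Gen 9 (s4): push. Stack: [s3^-1 s1 s1 s4 s2 s4 s4]
Reduced word: s3^-1 s1 s1 s4 s2 s4 s4

Answer: no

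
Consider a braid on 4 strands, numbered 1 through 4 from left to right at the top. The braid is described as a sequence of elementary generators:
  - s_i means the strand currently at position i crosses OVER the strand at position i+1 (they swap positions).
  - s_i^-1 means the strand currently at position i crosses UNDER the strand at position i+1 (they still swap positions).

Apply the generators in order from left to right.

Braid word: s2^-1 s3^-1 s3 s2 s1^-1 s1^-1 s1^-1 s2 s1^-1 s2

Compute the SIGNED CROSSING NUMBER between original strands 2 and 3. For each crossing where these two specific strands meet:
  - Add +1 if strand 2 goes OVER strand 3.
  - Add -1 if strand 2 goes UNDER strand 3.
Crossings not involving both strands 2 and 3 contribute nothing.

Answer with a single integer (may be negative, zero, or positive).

Answer: -3

Derivation:
Gen 1: 2 under 3. Both 2&3? yes. Contrib: -1. Sum: -1
Gen 2: crossing 2x4. Both 2&3? no. Sum: -1
Gen 3: crossing 4x2. Both 2&3? no. Sum: -1
Gen 4: 3 over 2. Both 2&3? yes. Contrib: -1. Sum: -2
Gen 5: crossing 1x2. Both 2&3? no. Sum: -2
Gen 6: crossing 2x1. Both 2&3? no. Sum: -2
Gen 7: crossing 1x2. Both 2&3? no. Sum: -2
Gen 8: crossing 1x3. Both 2&3? no. Sum: -2
Gen 9: 2 under 3. Both 2&3? yes. Contrib: -1. Sum: -3
Gen 10: crossing 2x1. Both 2&3? no. Sum: -3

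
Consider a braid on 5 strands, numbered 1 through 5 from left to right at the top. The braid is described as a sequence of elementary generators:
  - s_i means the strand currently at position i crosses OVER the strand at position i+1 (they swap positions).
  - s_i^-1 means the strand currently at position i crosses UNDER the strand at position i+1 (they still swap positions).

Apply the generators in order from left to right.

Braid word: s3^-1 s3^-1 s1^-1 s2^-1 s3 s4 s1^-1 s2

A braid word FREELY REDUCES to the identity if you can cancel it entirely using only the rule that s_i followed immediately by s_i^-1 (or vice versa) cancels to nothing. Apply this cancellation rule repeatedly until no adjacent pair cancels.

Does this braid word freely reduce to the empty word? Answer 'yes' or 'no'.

Answer: no

Derivation:
Gen 1 (s3^-1): push. Stack: [s3^-1]
Gen 2 (s3^-1): push. Stack: [s3^-1 s3^-1]
Gen 3 (s1^-1): push. Stack: [s3^-1 s3^-1 s1^-1]
Gen 4 (s2^-1): push. Stack: [s3^-1 s3^-1 s1^-1 s2^-1]
Gen 5 (s3): push. Stack: [s3^-1 s3^-1 s1^-1 s2^-1 s3]
Gen 6 (s4): push. Stack: [s3^-1 s3^-1 s1^-1 s2^-1 s3 s4]
Gen 7 (s1^-1): push. Stack: [s3^-1 s3^-1 s1^-1 s2^-1 s3 s4 s1^-1]
Gen 8 (s2): push. Stack: [s3^-1 s3^-1 s1^-1 s2^-1 s3 s4 s1^-1 s2]
Reduced word: s3^-1 s3^-1 s1^-1 s2^-1 s3 s4 s1^-1 s2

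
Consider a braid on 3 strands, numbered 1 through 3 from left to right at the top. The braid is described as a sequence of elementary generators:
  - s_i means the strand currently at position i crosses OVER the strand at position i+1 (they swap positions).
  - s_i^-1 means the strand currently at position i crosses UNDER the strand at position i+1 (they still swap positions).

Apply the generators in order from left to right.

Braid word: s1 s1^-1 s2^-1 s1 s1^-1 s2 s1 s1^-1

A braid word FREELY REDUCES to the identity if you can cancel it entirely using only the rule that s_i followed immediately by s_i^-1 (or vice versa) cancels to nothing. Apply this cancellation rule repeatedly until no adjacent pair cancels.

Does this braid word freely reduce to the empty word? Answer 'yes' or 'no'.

Answer: yes

Derivation:
Gen 1 (s1): push. Stack: [s1]
Gen 2 (s1^-1): cancels prior s1. Stack: []
Gen 3 (s2^-1): push. Stack: [s2^-1]
Gen 4 (s1): push. Stack: [s2^-1 s1]
Gen 5 (s1^-1): cancels prior s1. Stack: [s2^-1]
Gen 6 (s2): cancels prior s2^-1. Stack: []
Gen 7 (s1): push. Stack: [s1]
Gen 8 (s1^-1): cancels prior s1. Stack: []
Reduced word: (empty)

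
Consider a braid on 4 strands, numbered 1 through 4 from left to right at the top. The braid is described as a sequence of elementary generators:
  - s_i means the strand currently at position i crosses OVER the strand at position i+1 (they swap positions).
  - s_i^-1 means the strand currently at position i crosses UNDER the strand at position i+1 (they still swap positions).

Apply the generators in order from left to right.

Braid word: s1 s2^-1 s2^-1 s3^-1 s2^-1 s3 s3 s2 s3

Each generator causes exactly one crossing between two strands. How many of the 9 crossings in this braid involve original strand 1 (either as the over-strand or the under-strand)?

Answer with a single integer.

Answer: 7

Derivation:
Gen 1: crossing 1x2. Involves strand 1? yes. Count so far: 1
Gen 2: crossing 1x3. Involves strand 1? yes. Count so far: 2
Gen 3: crossing 3x1. Involves strand 1? yes. Count so far: 3
Gen 4: crossing 3x4. Involves strand 1? no. Count so far: 3
Gen 5: crossing 1x4. Involves strand 1? yes. Count so far: 4
Gen 6: crossing 1x3. Involves strand 1? yes. Count so far: 5
Gen 7: crossing 3x1. Involves strand 1? yes. Count so far: 6
Gen 8: crossing 4x1. Involves strand 1? yes. Count so far: 7
Gen 9: crossing 4x3. Involves strand 1? no. Count so far: 7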